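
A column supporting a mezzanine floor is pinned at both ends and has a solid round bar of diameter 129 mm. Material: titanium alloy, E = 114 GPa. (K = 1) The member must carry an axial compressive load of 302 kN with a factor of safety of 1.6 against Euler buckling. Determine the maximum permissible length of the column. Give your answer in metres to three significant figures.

L_max ≈ 5.63 m

I = πd⁴/64 = π×129⁴/64 = 1.359×10^7 mm⁴
I = 1.359×10^-5 m⁴
Required critical load P_cr = n·P = 1.6 × 302 = 483.2 kN = 4.832×10^5 N
From P_cr = π²EI/(K·L)²:  L = (1/K)·√(π²EI/P_cr) = (1/1)·√(π²×1.14×10^11×1.359×10^-5/4.832×10^5)
L = 5.63 m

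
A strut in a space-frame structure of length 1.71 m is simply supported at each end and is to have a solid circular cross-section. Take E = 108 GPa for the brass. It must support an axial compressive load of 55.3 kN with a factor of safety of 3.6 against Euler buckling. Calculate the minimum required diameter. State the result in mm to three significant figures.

d ≈ 57.8 mm

Required P_cr = n·P = 3.6 × 55.3 = 199.1 kN
L_e = K·L = 1 × 1.71 = 1.710 m
Required I = P_cr·L_e²/(π²E) = 1.991×10^5 × 1.710² / (π² × 1.08×10^11) = 5.461×10^-7 m⁴
I_req = 5.461×10^5 mm⁴
Solid circle: I = πd⁴/64  ⇒  d = (64I/π)^(1/4) = (64×5.461×10^5/π)^(1/4) = 57.8 mm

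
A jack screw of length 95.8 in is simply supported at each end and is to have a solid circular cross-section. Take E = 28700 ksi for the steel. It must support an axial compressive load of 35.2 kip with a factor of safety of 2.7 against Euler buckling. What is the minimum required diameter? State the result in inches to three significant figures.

Required P_cr = n·P = 2.7 × 35.2 = 95.04 kip
L_e = K·L = 1 × 95.8 = 95.80 in
Required I = P_cr·L_e²/(π²E) = 9.504×10^4 × 95.80² / (π² × 2.87×10^7) = 3.079 in⁴
Solid circle: I = πd⁴/64  ⇒  d = (64I/π)^(1/4) = (64×3.079/π)^(1/4) = 2.81 in

d ≈ 2.81 in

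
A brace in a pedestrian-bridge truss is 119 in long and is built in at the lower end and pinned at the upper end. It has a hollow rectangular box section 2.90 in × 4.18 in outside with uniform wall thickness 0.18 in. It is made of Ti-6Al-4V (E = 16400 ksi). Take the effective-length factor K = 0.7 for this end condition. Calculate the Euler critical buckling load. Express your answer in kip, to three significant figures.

Inner dimensions: h_i = 4.18 − 2×0.18 = 3.820 in, b_i = 2.90 − 2×0.18 = 2.540 in
Weak-axis I_min = (h_o·b_o³ − h_i·b_i³)/12 with b_o = 2.90, b_i = 2.540 in (shorter outer/inner sides).
I_min = (4.18×2.90³ − 3.820×2.540³)/12 = 3.279 in⁴
Effective length L_e = K·L = 0.7 × 119 = 83.30 in
P_cr = π²EI / L_e² = π² × 16400×10³ × 3.279 / 83.30² = 7.649×10^4 lb

P_cr ≈ 76.5 kip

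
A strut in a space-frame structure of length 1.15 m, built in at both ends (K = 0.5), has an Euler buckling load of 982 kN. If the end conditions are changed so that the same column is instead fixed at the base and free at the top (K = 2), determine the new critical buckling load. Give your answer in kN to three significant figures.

P_cr ≈ 61.4 kN

P_cr ∝ 1/K², so P_cr,new = P_cr,old × (K_old/K_new)² = 982 × (0.5/2)²
= 982 × 0.06250 = 61.4 kN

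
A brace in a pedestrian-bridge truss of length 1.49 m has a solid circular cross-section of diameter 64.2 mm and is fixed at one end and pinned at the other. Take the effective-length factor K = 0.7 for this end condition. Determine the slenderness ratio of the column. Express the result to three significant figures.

I = πd⁴/64 = π×64.2⁴/64 = 8.339×10^5 mm⁴
A = 3.237×10^3 mm²;  r_min = √(I/A) = √(8.339×10^5/3.237×10^3) = 16.05 mm
L_e = K·L = 0.7 × 1.49 m = 1.043 m = 1043.0 mm
λ = L_e / r_min = 1043.0 / 16.05 = 65.0

λ ≈ 65.0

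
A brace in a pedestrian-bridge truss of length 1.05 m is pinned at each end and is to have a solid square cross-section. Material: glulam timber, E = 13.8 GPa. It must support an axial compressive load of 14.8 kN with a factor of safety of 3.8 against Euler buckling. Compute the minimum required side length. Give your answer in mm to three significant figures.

a ≈ 48.3 mm

Required P_cr = n·P = 3.8 × 14.8 = 56.24 kN
L_e = K·L = 1 × 1.05 = 1.050 m
Required I = P_cr·L_e²/(π²E) = 5.624×10^4 × 1.050² / (π² × 1.38×10^10) = 4.552×10^-7 m⁴
I_req = 4.552×10^5 mm⁴
Solid square: I = a⁴/12  ⇒  a = (12I)^(1/4) = (12×4.552×10^5)^(1/4) = 48.3 mm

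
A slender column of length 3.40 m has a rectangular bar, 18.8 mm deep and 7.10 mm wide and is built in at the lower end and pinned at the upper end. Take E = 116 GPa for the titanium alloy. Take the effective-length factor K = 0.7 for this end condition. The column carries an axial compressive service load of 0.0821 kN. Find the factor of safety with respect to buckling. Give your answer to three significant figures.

n ≈ 1.38

Buckling occurs about the weak axis: I_min = h·b³/12 with b = 7.10 mm (the shorter side).
I_min = 18.8×7.10³/12 = 560.7 mm⁴
I = 560.7 mm⁴ = 5.607×10^-10 m⁴
Effective length L_e = K·L = 0.7 × 3.40 = 2.380 m
P_cr = π²EI / L_e² = π² × 116×10⁹ × 5.607×10^-10 / 2.380² = 113.3 N
Factor of safety n = P_cr / P = 0.11333 / 0.0821 = 1.38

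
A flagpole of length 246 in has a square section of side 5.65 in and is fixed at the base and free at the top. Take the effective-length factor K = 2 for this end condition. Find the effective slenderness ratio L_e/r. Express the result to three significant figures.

λ ≈ 302

For a square r = a/√12 = 5.65/√12 = 1.631 in
L_e = K·L = 2 × 246 = 492.0 in
λ = L_e / r_min = 492.00 / 1.631 = 302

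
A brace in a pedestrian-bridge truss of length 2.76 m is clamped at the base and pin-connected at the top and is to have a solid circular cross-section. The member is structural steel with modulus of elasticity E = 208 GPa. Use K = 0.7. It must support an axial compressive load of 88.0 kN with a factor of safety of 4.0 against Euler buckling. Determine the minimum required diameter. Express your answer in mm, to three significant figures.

d ≈ 60.1 mm

Required P_cr = n·P = 4.0 × 88.0 = 352.0 kN
L_e = K·L = 0.7 × 2.76 = 1.932 m
Required I = P_cr·L_e²/(π²E) = 3.520×10^5 × 1.932² / (π² × 2.08×10^11) = 6.400×10^-7 m⁴
I_req = 6.400×10^5 mm⁴
Solid circle: I = πd⁴/64  ⇒  d = (64I/π)^(1/4) = (64×6.400×10^5/π)^(1/4) = 60.1 mm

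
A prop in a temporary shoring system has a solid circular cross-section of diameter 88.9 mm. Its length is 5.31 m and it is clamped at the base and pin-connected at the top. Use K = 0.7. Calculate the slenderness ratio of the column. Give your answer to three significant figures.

λ ≈ 167

I = πd⁴/64 = π×88.9⁴/64 = 3.066×10^6 mm⁴
A = 6.207×10^3 mm²;  r_min = √(I/A) = √(3.066×10^6/6.207×10^3) = 22.22 mm
L_e = K·L = 0.7 × 5.31 m = 3.717 m = 3717.0 mm
λ = L_e / r_min = 3717.0 / 22.22 = 167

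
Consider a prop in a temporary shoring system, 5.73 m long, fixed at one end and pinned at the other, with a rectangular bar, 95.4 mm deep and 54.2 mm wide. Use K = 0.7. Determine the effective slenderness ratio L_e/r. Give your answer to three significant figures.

For a rectangle r_min = b/√12 = 54.2/√12 = 15.65 mm
L_e = K·L = 0.7 × 5.73 m = 4.011 m = 4011.0 mm
λ = L_e / r_min = 4011.0 / 15.65 = 256

λ ≈ 256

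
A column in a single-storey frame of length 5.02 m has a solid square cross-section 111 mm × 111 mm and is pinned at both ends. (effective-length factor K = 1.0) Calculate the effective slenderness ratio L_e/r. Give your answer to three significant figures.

λ ≈ 157

For a square r = a/√12 = 111/√12 = 32.04 mm
L_e = K·L = 1 × 5.02 m = 5.020 m = 5020.0 mm
λ = L_e / r_min = 5020.0 / 32.04 = 157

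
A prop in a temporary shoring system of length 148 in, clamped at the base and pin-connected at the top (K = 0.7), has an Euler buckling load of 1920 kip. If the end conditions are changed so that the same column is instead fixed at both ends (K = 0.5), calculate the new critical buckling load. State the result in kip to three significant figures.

P_cr ∝ 1/K², so P_cr,new = P_cr,old × (K_old/K_new)² = 1920 × (0.7/0.5)²
= 1920 × 1.960 = 3760 kip

P_cr ≈ 3760 kip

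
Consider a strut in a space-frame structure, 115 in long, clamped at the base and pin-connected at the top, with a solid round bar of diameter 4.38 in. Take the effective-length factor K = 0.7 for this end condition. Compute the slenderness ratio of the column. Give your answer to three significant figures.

λ ≈ 73.5

For a solid circle r = d/4 = 4.38/4 = 1.095 in
L_e = K·L = 0.7 × 115 = 80.50 in
λ = L_e / r_min = 80.500 / 1.095 = 73.5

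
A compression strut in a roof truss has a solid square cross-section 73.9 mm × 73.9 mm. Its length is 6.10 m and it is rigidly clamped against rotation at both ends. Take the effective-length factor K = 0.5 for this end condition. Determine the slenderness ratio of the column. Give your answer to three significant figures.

For a square r = a/√12 = 73.9/√12 = 21.33 mm
L_e = K·L = 0.5 × 6.10 m = 3.050 m = 3050.0 mm
λ = L_e / r_min = 3050.0 / 21.33 = 143

λ ≈ 143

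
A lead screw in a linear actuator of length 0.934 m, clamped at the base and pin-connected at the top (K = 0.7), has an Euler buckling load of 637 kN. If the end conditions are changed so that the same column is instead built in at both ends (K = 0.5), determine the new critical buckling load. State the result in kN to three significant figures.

P_cr ≈ 1250 kN

P_cr ∝ 1/K², so P_cr,new = P_cr,old × (K_old/K_new)² = 637 × (0.7/0.5)²
= 637 × 1.960 = 1250 kN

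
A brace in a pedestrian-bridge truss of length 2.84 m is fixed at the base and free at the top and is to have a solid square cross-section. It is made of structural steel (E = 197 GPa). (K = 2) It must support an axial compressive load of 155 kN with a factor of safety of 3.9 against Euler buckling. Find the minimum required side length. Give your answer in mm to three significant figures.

a ≈ 105 mm

Required P_cr = n·P = 3.9 × 155 = 604.5 kN
L_e = K·L = 2 × 2.84 = 5.680 m
Required I = P_cr·L_e²/(π²E) = 6.045×10^5 × 5.680² / (π² × 1.97×10^11) = 1.003×10^-5 m⁴
I_req = 1.003×10^7 mm⁴
Solid square: I = a⁴/12  ⇒  a = (12I)^(1/4) = (12×1.003×10^7)^(1/4) = 105 mm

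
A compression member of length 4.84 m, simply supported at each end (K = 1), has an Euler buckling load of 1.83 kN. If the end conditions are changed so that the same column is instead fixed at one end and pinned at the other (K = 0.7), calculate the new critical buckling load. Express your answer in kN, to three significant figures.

P_cr ≈ 3.73 kN

P_cr ∝ 1/K², so P_cr,new = P_cr,old × (K_old/K_new)² = 1.83 × (1/0.7)²
= 1.83 × 2.041 = 3.73 kN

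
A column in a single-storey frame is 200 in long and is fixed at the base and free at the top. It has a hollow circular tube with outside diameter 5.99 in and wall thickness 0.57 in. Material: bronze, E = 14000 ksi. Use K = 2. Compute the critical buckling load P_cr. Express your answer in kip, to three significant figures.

Inner diameter d_i = 5.99 − 2×0.57 = 4.850 in
I = π(d_o⁴ − d_i⁴)/64 = π(5.99⁴ − 4.850⁴)/64 = 36.03 in⁴
Effective length L_e = K·L = 2 × 200 = 400.0 in
P_cr = π²EI / L_e² = π² × 14000×10³ × 36.03 / 400.0² = 3.112×10^4 lb

P_cr ≈ 31.1 kip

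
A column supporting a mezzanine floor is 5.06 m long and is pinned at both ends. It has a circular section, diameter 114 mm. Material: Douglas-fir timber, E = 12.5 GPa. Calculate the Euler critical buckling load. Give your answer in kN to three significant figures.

I = πd⁴/64 = π×114⁴/64 = 8.291×10^6 mm⁴
I = 8.291×10^6 mm⁴ = 8.291×10^-6 m⁴
Effective length L_e = K·L = 1 × 5.06 = 5.060 m
P_cr = π²EI / L_e² = π² × 12.5×10⁹ × 8.291×10^-6 / 5.060² = 3.995×10^4 N

P_cr ≈ 39.9 kN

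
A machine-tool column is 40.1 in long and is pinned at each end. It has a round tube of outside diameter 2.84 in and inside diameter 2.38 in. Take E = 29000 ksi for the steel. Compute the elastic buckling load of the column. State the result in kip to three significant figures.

d_o = 2.84 in, d_i = 2.38 in
I = π(d_o⁴ − d_i⁴)/64 = π(2.84⁴ − 2.380⁴)/64 = 1.618 in⁴
Effective length L_e = K·L = 1 × 40.1 = 40.10 in
P_cr = π²EI / L_e² = π² × 29000×10³ × 1.618 / 40.10² = 2.881×10^5 lb

P_cr ≈ 288 kip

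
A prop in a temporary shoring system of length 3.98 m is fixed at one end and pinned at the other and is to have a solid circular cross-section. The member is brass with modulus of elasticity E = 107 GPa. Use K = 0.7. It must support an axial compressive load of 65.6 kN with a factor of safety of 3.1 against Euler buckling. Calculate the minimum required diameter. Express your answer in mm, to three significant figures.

d ≈ 74.3 mm

Required P_cr = n·P = 3.1 × 65.6 = 203.4 kN
L_e = K·L = 0.7 × 3.98 = 2.786 m
Required I = P_cr·L_e²/(π²E) = 2.034×10^5 × 2.786² / (π² × 1.07×10^11) = 1.495×10^-6 m⁴
I_req = 1.495×10^6 mm⁴
Solid circle: I = πd⁴/64  ⇒  d = (64I/π)^(1/4) = (64×1.495×10^6/π)^(1/4) = 74.3 mm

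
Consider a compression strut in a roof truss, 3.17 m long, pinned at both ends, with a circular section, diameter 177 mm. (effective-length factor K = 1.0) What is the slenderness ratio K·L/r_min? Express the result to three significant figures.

For a solid circle r = d/4 = 177/4 = 44.25 mm
L_e = K·L = 1 × 3.17 m = 3.170 m = 3170.0 mm
λ = L_e / r_min = 3170.0 / 44.25 = 71.6

λ ≈ 71.6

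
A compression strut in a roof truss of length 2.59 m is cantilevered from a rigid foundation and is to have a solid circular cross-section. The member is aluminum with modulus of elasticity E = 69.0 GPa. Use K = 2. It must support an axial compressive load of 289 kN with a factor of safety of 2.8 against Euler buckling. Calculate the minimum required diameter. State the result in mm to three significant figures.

d ≈ 160 mm

Required P_cr = n·P = 2.8 × 289 = 809.2 kN
L_e = K·L = 2 × 2.59 = 5.180 m
Required I = P_cr·L_e²/(π²E) = 8.092×10^5 × 5.180² / (π² × 6.90×10^10) = 3.188×10^-5 m⁴
I_req = 3.188×10^7 mm⁴
Solid circle: I = πd⁴/64  ⇒  d = (64I/π)^(1/4) = (64×3.188×10^7/π)^(1/4) = 160 mm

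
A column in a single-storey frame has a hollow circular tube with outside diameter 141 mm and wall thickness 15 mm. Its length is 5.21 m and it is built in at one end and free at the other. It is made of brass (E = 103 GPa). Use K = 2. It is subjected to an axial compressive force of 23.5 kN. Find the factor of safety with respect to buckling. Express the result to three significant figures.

Inner diameter d_i = 141 − 2×15 = 111.0 mm
I = π(d_o⁴ − d_i⁴)/64 = π(141⁴ − 111.0⁴)/64 = 1.195×10^7 mm⁴
I = 1.195×10^7 mm⁴ = 1.195×10^-5 m⁴
Effective length L_e = K·L = 2 × 5.21 = 10.42 m
P_cr = π²EI / L_e² = π² × 103×10⁹ × 1.195×10^-5 / 10.42² = 1.119×10^5 N
Factor of safety n = P_cr / P = 111.89 / 23.5 = 4.76

n ≈ 4.76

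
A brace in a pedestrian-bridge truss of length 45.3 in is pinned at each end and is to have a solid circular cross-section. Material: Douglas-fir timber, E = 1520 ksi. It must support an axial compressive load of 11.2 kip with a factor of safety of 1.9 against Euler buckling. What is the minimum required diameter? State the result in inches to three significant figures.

d ≈ 2.78 in

Required P_cr = n·P = 1.9 × 11.2 = 21.28 kip
L_e = K·L = 1 × 45.3 = 45.30 in
Required I = P_cr·L_e²/(π²E) = 2.128×10^4 × 45.30² / (π² × 1.52×10^6) = 2.911 in⁴
Solid circle: I = πd⁴/64  ⇒  d = (64I/π)^(1/4) = (64×2.911/π)^(1/4) = 2.78 in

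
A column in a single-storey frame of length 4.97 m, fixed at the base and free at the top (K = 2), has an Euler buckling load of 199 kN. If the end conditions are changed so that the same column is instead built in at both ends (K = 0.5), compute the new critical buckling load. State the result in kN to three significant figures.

P_cr ∝ 1/K², so P_cr,new = P_cr,old × (K_old/K_new)² = 199 × (2/0.5)²
= 199 × 16.00 = 3180 kN

P_cr ≈ 3180 kN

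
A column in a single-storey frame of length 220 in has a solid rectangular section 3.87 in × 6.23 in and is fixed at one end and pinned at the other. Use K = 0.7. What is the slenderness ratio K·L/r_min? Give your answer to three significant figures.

λ ≈ 138

For a rectangle r_min = b/√12 = 3.87/√12 = 1.117 in
L_e = K·L = 0.7 × 220 = 154.0 in
λ = L_e / r_min = 154.00 / 1.117 = 138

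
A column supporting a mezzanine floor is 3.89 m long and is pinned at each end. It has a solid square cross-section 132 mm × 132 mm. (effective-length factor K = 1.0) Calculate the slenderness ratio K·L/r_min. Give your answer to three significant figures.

For a square r = a/√12 = 132/√12 = 38.11 mm
L_e = K·L = 1 × 3.89 m = 3.890 m = 3890.0 mm
λ = L_e / r_min = 3890.0 / 38.11 = 102

λ ≈ 102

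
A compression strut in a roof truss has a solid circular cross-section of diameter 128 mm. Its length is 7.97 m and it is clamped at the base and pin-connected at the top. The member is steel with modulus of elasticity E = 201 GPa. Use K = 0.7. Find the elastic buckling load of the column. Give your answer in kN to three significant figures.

I = πd⁴/64 = π×128⁴/64 = 1.318×10^7 mm⁴
I = 1.318×10^7 mm⁴ = 1.318×10^-5 m⁴
Effective length L_e = K·L = 0.7 × 7.97 = 5.579 m
P_cr = π²EI / L_e² = π² × 201×10⁹ × 1.318×10^-5 / 5.579² = 8.398×10^5 N

P_cr ≈ 840 kN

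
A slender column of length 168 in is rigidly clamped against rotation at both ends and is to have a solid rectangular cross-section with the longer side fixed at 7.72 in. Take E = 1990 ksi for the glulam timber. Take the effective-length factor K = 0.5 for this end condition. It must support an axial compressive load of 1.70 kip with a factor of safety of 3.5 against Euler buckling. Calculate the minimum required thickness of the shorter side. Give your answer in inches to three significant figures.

Required P_cr = n·P = 3.5 × 1.70 = 5.950 kip
L_e = K·L = 0.5 × 168 = 84.00 in
Required I = P_cr·L_e²/(π²E) = 5.950×10^3 × 84.00² / (π² × 1.99×10^6) = 2.138 in⁴
Rectangle, weak axis: I_min = h·b³/12 with h = 7.72 in fixed  ⇒  b = (12I/h)^(1/3) = 1.49 in

b ≈ 1.49 in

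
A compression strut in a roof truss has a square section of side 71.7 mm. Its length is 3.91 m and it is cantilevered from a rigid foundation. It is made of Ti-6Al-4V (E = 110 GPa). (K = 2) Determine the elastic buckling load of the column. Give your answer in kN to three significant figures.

I = a⁴/12 = 71.7⁴/12 = 2.202×10^6 mm⁴
I = 2.202×10^6 mm⁴ = 2.202×10^-6 m⁴
Effective length L_e = K·L = 2 × 3.91 = 7.820 m
P_cr = π²EI / L_e² = π² × 110×10⁹ × 2.202×10^-6 / 7.820² = 3.910×10^4 N

P_cr ≈ 39.1 kN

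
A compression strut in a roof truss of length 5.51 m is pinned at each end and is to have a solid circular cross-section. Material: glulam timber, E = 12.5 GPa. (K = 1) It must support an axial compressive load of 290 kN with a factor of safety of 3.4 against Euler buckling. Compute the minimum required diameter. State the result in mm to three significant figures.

Required P_cr = n·P = 3.4 × 290 = 986.0 kN
L_e = K·L = 1 × 5.51 = 5.510 m
Required I = P_cr·L_e²/(π²E) = 9.860×10^5 × 5.510² / (π² × 1.25×10^10) = 2.426×10^-4 m⁴
I_req = 2.426×10^8 mm⁴
Solid circle: I = πd⁴/64  ⇒  d = (64I/π)^(1/4) = (64×2.426×10^8/π)^(1/4) = 265 mm

d ≈ 265 mm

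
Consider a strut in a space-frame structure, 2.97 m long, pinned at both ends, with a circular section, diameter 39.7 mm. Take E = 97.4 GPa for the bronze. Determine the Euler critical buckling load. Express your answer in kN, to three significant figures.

P_cr ≈ 13.3 kN

I = πd⁴/64 = π×39.7⁴/64 = 1.219×10^5 mm⁴
I = 1.219×10^5 mm⁴ = 1.219×10^-7 m⁴
Effective length L_e = K·L = 1 × 2.97 = 2.970 m
P_cr = π²EI / L_e² = π² × 97.4×10⁹ × 1.219×10^-7 / 2.970² = 1.329×10^4 N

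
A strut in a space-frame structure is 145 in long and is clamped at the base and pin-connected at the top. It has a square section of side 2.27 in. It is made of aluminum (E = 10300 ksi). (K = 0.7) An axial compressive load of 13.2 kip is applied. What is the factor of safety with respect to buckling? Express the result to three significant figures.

n ≈ 1.65

I = a⁴/12 = 2.27⁴/12 = 2.213 in⁴
Effective length L_e = K·L = 0.7 × 145 = 101.5 in
P_cr = π²EI / L_e² = π² × 10300×10³ × 2.213 / 101.5² = 2.183×10^4 lb
Factor of safety n = P_cr / P = 21.834 / 13.2 = 1.65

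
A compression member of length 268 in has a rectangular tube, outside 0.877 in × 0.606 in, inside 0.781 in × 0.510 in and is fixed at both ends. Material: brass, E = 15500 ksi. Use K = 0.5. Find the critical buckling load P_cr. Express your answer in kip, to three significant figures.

Weak-axis I_min = (h_o·b_o³ − h_i·b_i³)/12 with b_o = 0.606, b_i = 0.5100 in (shorter outer/inner sides).
I_min = (0.877×0.606³ − 0.7810×0.5100³)/12 = 7.631×10^-3 in⁴
Effective length L_e = K·L = 0.5 × 268 = 134.0 in
P_cr = π²EI / L_e² = π² × 15500×10³ × 7.631×10^-3 / 134.0² = 65.01 lb

P_cr ≈ 0.0650 kip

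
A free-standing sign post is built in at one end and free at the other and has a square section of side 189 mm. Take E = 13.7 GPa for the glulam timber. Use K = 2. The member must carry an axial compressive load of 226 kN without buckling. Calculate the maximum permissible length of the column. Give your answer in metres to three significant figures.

I = a⁴/12 = 189⁴/12 = 1.063×10^8 mm⁴
I = 1.063×10^-4 m⁴
At the buckling limit P_cr = P = 2.260×10^5 N
From P_cr = π²EI/(K·L)²:  L = (1/K)·√(π²EI/P_cr) = (1/2)·√(π²×1.37×10^10×1.063×10^-4/2.260×10^5)
L = 3.99 m

L_max ≈ 3.99 m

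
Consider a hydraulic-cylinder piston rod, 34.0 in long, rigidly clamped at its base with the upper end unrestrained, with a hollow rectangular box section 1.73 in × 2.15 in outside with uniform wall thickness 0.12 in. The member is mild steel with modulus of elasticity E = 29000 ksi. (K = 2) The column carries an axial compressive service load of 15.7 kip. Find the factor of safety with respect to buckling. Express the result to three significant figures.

n ≈ 1.58

Inner dimensions: h_i = 2.15 − 2×0.12 = 1.910 in, b_i = 1.73 − 2×0.12 = 1.490 in
Weak-axis I_min = (h_o·b_o³ − h_i·b_i³)/12 with b_o = 1.73, b_i = 1.490 in (shorter outer/inner sides).
I_min = (2.15×1.73³ − 1.910×1.490³)/12 = 0.4012 in⁴
Effective length L_e = K·L = 2 × 34.0 = 68.00 in
P_cr = π²EI / L_e² = π² × 29000×10³ × 0.4012 / 68.00² = 2.483×10^4 lb
Factor of safety n = P_cr / P = 24.831 / 15.7 = 1.58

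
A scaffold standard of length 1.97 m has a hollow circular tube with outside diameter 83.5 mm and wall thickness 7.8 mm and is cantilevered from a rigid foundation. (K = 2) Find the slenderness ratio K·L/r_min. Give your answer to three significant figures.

λ ≈ 146

Inner diameter d_i = 83.5 − 2×7.8 = 67.90 mm
I = π(d_o⁴ − d_i⁴)/64 = π(83.5⁴ − 67.90⁴)/64 = 1.343×10^6 mm⁴
A = 1.855×10^3 mm²;  r_min = √(I/A) = √(1.343×10^6/1.855×10^3) = 26.91 mm
L_e = K·L = 2 × 1.97 m = 3.940 m = 3940.0 mm
λ = L_e / r_min = 3940.0 / 26.91 = 146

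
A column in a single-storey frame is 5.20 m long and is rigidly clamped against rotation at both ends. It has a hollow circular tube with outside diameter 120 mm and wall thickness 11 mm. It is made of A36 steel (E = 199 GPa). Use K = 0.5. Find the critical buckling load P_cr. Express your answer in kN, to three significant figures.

Inner diameter d_i = 120 − 2×11 = 98.00 mm
I = π(d_o⁴ − d_i⁴)/64 = π(120⁴ − 98.00⁴)/64 = 5.651×10^6 mm⁴
I = 5.651×10^6 mm⁴ = 5.651×10^-6 m⁴
Effective length L_e = K·L = 0.5 × 5.20 = 2.600 m
P_cr = π²EI / L_e² = π² × 199×10⁹ × 5.651×10^-6 / 2.600² = 1.642×10^6 N

P_cr ≈ 1640 kN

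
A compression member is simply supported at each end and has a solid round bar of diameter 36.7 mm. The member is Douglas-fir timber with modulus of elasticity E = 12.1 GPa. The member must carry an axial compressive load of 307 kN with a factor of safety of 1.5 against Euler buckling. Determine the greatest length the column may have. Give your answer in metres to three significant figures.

L_max ≈ 0.152 m

I = πd⁴/64 = π×36.7⁴/64 = 8.905×10^4 mm⁴
I = 8.905×10^-8 m⁴
Required critical load P_cr = n·P = 1.5 × 307 = 460.5 kN = 4.605×10^5 N
From P_cr = π²EI/(K·L)²:  L = (1/K)·√(π²EI/P_cr) = (1/1)·√(π²×1.21×10^10×8.905×10^-8/4.605×10^5)
L = 0.152 m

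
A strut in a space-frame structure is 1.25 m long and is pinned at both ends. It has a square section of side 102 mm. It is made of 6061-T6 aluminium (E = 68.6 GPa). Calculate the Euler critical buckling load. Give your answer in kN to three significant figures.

I = a⁴/12 = 102⁴/12 = 9.020×10^6 mm⁴
I = 9.020×10^6 mm⁴ = 9.020×10^-6 m⁴
Effective length L_e = K·L = 1 × 1.25 = 1.250 m
P_cr = π²EI / L_e² = π² × 68.6×10⁹ × 9.020×10^-6 / 1.250² = 3.909×10^6 N

P_cr ≈ 3910 kN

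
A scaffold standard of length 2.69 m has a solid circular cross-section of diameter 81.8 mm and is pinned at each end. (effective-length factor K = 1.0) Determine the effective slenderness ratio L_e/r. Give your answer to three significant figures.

λ ≈ 132

I = πd⁴/64 = π×81.8⁴/64 = 2.198×10^6 mm⁴
A = 5.255×10^3 mm²;  r_min = √(I/A) = √(2.198×10^6/5.255×10^3) = 20.45 mm
L_e = K·L = 1 × 2.69 m = 2.690 m = 2690.0 mm
λ = L_e / r_min = 2690.0 / 20.45 = 132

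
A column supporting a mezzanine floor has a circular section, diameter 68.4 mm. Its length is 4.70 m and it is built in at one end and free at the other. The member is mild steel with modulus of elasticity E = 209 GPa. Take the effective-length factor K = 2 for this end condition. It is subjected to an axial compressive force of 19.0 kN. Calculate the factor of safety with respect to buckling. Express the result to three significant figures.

n ≈ 1.32

I = πd⁴/64 = π×68.4⁴/64 = 1.074×10^6 mm⁴
I = 1.074×10^6 mm⁴ = 1.074×10^-6 m⁴
Effective length L_e = K·L = 2 × 4.70 = 9.400 m
P_cr = π²EI / L_e² = π² × 209×10⁹ × 1.074×10^-6 / 9.400² = 2.508×10^4 N
Factor of safety n = P_cr / P = 25.083 / 19.0 = 1.32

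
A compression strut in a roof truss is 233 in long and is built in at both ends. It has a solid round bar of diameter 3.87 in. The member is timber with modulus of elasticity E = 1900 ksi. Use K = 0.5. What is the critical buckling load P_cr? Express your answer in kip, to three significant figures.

I = πd⁴/64 = π×3.87⁴/64 = 11.01 in⁴
Effective length L_e = K·L = 0.5 × 233 = 116.5 in
P_cr = π²EI / L_e² = π² × 1900×10³ × 11.01 / 116.5² = 1.521×10^4 lb

P_cr ≈ 15.2 kip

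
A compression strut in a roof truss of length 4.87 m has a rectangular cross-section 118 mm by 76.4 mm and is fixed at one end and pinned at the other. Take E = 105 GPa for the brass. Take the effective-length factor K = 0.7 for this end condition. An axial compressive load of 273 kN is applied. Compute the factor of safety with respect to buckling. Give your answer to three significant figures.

n ≈ 1.43

Buckling occurs about the weak axis: I_min = h·b³/12 with b = 76.4 mm (the shorter side).
I_min = 118×76.4³/12 = 4.385×10^6 mm⁴
I = 4.385×10^6 mm⁴ = 4.385×10^-6 m⁴
Effective length L_e = K·L = 0.7 × 4.87 = 3.409 m
P_cr = π²EI / L_e² = π² × 105×10⁹ × 4.385×10^-6 / 3.409² = 3.910×10^5 N
Factor of safety n = P_cr / P = 391.04 / 273 = 1.43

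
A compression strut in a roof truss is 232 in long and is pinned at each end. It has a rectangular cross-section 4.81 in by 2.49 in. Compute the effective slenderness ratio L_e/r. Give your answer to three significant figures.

For a rectangle r_min = b/√12 = 2.49/√12 = 0.7188 in
L_e = K·L = 1 × 232 = 232.0 in
λ = L_e / r_min = 232.00 / 0.7188 = 323

λ ≈ 323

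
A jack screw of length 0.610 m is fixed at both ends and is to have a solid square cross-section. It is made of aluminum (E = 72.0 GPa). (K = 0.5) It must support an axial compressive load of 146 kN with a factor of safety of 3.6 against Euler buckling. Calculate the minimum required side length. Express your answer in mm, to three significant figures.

a ≈ 30.1 mm

Required P_cr = n·P = 3.6 × 146 = 525.6 kN
L_e = K·L = 0.5 × 0.610 = 0.3050 m
Required I = P_cr·L_e²/(π²E) = 5.256×10^5 × 0.3050² / (π² × 7.20×10^10) = 6.881×10^-8 m⁴
I_req = 6.881×10^4 mm⁴
Solid square: I = a⁴/12  ⇒  a = (12I)^(1/4) = (12×6.881×10^4)^(1/4) = 30.1 mm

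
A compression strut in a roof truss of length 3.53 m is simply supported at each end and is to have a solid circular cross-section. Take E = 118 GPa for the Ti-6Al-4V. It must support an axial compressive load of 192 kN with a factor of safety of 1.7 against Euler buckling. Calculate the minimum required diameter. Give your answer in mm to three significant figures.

Required P_cr = n·P = 1.7 × 192 = 326.4 kN
L_e = K·L = 1 × 3.53 = 3.530 m
Required I = P_cr·L_e²/(π²E) = 3.264×10^5 × 3.530² / (π² × 1.18×10^11) = 3.492×10^-6 m⁴
I_req = 3.492×10^6 mm⁴
Solid circle: I = πd⁴/64  ⇒  d = (64I/π)^(1/4) = (64×3.492×10^6/π)^(1/4) = 91.8 mm

d ≈ 91.8 mm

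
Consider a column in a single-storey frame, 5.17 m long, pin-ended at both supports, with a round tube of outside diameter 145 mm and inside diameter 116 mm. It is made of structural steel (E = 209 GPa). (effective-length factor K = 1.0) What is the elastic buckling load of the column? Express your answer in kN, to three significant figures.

P_cr ≈ 989 kN

d_o = 145 mm, d_i = 116 mm
I = π(d_o⁴ − d_i⁴)/64 = π(145⁴ − 116.0⁴)/64 = 1.281×10^7 mm⁴
I = 1.281×10^7 mm⁴ = 1.281×10^-5 m⁴
Effective length L_e = K·L = 1 × 5.17 = 5.170 m
P_cr = π²EI / L_e² = π² × 209×10⁹ × 1.281×10^-5 / 5.170² = 9.887×10^5 N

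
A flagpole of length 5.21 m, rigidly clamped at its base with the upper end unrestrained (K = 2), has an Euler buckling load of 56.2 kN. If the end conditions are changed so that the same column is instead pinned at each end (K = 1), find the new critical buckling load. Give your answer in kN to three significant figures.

P_cr ≈ 225 kN

P_cr ∝ 1/K², so P_cr,new = P_cr,old × (K_old/K_new)² = 56.2 × (2/1)²
= 56.2 × 4.000 = 225 kN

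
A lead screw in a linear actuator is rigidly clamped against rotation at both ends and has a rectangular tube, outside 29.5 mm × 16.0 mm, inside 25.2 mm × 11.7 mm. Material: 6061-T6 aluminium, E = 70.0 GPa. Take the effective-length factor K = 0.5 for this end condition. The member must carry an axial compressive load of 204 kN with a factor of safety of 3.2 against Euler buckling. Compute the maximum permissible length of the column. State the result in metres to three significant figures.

L_max ≈ 0.168 m

Weak-axis I_min = (h_o·b_o³ − h_i·b_i³)/12 with b_o = 16.0, b_i = 11.70 mm (shorter outer/inner sides).
I_min = (29.5×16.0³ − 25.20×11.70³)/12 = 6.706×10^3 mm⁴
I = 6.706×10^-9 m⁴
Required critical load P_cr = n·P = 3.2 × 204 = 652.8 kN = 6.528×10^5 N
From P_cr = π²EI/(K·L)²:  L = (1/K)·√(π²EI/P_cr) = (1/0.5)·√(π²×7.00×10^10×6.706×10^-9/6.528×10^5)
L = 0.168 m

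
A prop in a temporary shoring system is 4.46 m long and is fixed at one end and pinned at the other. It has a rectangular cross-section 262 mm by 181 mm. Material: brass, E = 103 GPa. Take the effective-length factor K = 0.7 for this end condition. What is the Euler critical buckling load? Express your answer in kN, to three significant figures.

P_cr ≈ 13500 kN

Buckling occurs about the weak axis: I_min = h·b³/12 with b = 181 mm (the shorter side).
I_min = 262×181³/12 = 1.295×10^8 mm⁴
I = 1.295×10^8 mm⁴ = 1.295×10^-4 m⁴
Effective length L_e = K·L = 0.7 × 4.46 = 3.122 m
P_cr = π²EI / L_e² = π² × 103×10⁹ × 1.295×10^-4 / 3.122² = 1.350×10^7 N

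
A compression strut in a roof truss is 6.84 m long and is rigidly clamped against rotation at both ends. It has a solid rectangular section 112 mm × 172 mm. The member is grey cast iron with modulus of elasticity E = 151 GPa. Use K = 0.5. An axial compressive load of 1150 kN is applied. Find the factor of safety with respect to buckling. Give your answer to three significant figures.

Buckling occurs about the weak axis: I_min = h·b³/12 with b = 112 mm (the shorter side).
I_min = 172×112³/12 = 2.014×10^7 mm⁴
I = 2.014×10^7 mm⁴ = 2.014×10^-5 m⁴
Effective length L_e = K·L = 0.5 × 6.84 = 3.420 m
P_cr = π²EI / L_e² = π² × 151×10⁹ × 2.014×10^-5 / 3.420² = 2.566×10^6 N
Factor of safety n = P_cr / P = 2565.8 / 1150 = 2.23

n ≈ 2.23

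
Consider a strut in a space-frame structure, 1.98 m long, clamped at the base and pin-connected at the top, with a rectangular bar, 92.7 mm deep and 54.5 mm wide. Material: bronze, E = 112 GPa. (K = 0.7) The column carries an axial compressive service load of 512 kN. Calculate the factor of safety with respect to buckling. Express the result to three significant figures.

n ≈ 1.41

Buckling occurs about the weak axis: I_min = h·b³/12 with b = 54.5 mm (the shorter side).
I_min = 92.7×54.5³/12 = 1.251×10^6 mm⁴
I = 1.251×10^6 mm⁴ = 1.251×10^-6 m⁴
Effective length L_e = K·L = 0.7 × 1.98 = 1.386 m
P_cr = π²EI / L_e² = π² × 112×10⁹ × 1.251×10^-6 / 1.386² = 7.196×10^5 N
Factor of safety n = P_cr / P = 719.58 / 512 = 1.41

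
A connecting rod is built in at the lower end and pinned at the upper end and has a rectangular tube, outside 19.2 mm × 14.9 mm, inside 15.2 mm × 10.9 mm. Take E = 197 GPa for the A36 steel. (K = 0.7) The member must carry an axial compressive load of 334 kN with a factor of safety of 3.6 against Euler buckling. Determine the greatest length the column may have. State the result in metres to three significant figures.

Weak-axis I_min = (h_o·b_o³ − h_i·b_i³)/12 with b_o = 14.9, b_i = 10.90 mm (shorter outer/inner sides).
I_min = (19.2×14.9³ − 15.20×10.90³)/12 = 3.652×10^3 mm⁴
I = 3.652×10^-9 m⁴
Required critical load P_cr = n·P = 3.6 × 334 = 1202 kN = 1.202×10^6 N
From P_cr = π²EI/(K·L)²:  L = (1/K)·√(π²EI/P_cr) = (1/0.7)·√(π²×1.97×10^11×3.652×10^-9/1.202×10^6)
L = 0.110 m

L_max ≈ 0.110 m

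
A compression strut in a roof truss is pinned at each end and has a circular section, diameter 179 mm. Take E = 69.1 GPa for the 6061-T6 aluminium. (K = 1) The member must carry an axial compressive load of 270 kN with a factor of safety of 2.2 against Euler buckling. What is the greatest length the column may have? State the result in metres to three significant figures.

L_max ≈ 7.61 m

I = πd⁴/64 = π×179⁴/64 = 5.039×10^7 mm⁴
I = 5.039×10^-5 m⁴
Required critical load P_cr = n·P = 2.2 × 270 = 594.0 kN = 5.940×10^5 N
From P_cr = π²EI/(K·L)²:  L = (1/K)·√(π²EI/P_cr) = (1/1)·√(π²×6.91×10^10×5.039×10^-5/5.940×10^5)
L = 7.61 m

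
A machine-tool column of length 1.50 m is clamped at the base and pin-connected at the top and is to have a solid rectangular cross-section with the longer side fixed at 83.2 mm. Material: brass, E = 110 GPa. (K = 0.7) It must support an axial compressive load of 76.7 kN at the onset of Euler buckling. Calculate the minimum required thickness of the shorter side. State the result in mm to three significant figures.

L_e = K·L = 0.7 × 1.50 = 1.050 m
Required I = P_cr·L_e²/(π²E) = 7.670×10^4 × 1.050² / (π² × 1.10×10^11) = 7.789×10^-8 m⁴
I_req = 7.789×10^4 mm⁴
Rectangle, weak axis: I_min = h·b³/12 with h = 83.2 mm fixed  ⇒  b = (12I/h)^(1/3) = 22.4 mm

b ≈ 22.4 mm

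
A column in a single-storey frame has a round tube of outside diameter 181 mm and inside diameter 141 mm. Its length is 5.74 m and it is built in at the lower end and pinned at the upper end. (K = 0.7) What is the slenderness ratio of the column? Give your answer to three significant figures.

λ ≈ 70.0

d_o = 181 mm, d_i = 141 mm
I = π(d_o⁴ − d_i⁴)/64 = π(181⁴ − 141.0⁴)/64 = 3.328×10^7 mm⁴
A = 1.012×10^4 mm²;  r_min = √(I/A) = √(3.328×10^7/1.012×10^4) = 57.36 mm
L_e = K·L = 0.7 × 5.74 m = 4.018 m = 4018.0 mm
λ = L_e / r_min = 4018.0 / 57.36 = 70.0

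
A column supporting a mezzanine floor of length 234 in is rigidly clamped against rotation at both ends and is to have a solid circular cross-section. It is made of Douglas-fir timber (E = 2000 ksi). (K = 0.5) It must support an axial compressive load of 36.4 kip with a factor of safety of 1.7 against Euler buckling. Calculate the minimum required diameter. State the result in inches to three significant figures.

d ≈ 5.44 in

Required P_cr = n·P = 1.7 × 36.4 = 61.88 kip
L_e = K·L = 0.5 × 234 = 117.0 in
Required I = P_cr·L_e²/(π²E) = 6.188×10^4 × 117.0² / (π² × 2.00×10^6) = 42.91 in⁴
Solid circle: I = πd⁴/64  ⇒  d = (64I/π)^(1/4) = (64×42.91/π)^(1/4) = 5.44 in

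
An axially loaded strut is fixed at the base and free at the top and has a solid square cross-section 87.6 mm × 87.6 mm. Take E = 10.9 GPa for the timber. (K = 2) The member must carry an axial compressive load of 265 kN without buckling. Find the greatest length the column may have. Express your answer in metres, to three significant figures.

I = a⁴/12 = 87.6⁴/12 = 4.907×10^6 mm⁴
I = 4.907×10^-6 m⁴
At the buckling limit P_cr = P = 2.650×10^5 N
From P_cr = π²EI/(K·L)²:  L = (1/K)·√(π²EI/P_cr) = (1/2)·√(π²×1.09×10^10×4.907×10^-6/2.650×10^5)
L = 0.706 m

L_max ≈ 0.706 m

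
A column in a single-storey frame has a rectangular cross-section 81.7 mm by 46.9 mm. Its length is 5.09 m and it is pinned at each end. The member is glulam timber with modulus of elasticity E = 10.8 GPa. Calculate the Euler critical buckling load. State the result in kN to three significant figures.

Buckling occurs about the weak axis: I_min = h·b³/12 with b = 46.9 mm (the shorter side).
I_min = 81.7×46.9³/12 = 7.024×10^5 mm⁴
I = 7.024×10^5 mm⁴ = 7.024×10^-7 m⁴
Effective length L_e = K·L = 1 × 5.09 = 5.090 m
P_cr = π²EI / L_e² = π² × 10.8×10⁹ × 7.024×10^-7 / 5.090² = 2.890×10^3 N

P_cr ≈ 2.89 kN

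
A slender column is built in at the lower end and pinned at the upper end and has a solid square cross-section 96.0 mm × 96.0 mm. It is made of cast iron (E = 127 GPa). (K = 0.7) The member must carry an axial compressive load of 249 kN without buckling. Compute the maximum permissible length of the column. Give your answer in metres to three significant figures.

I = a⁴/12 = 96.0⁴/12 = 7.078×10^6 mm⁴
I = 7.078×10^-6 m⁴
At the buckling limit P_cr = P = 2.490×10^5 N
From P_cr = π²EI/(K·L)²:  L = (1/K)·√(π²EI/P_cr) = (1/0.7)·√(π²×1.27×10^11×7.078×10^-6/2.490×10^5)
L = 8.53 m

L_max ≈ 8.53 m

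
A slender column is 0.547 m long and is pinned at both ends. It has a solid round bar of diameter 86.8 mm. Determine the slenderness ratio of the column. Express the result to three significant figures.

λ ≈ 25.2

I = πd⁴/64 = π×86.8⁴/64 = 2.786×10^6 mm⁴
A = 5.917×10^3 mm²;  r_min = √(I/A) = √(2.786×10^6/5.917×10^3) = 21.70 mm
L_e = K·L = 1 × 0.547 m = 0.5470 m = 547.00 mm
λ = L_e / r_min = 547.00 / 21.70 = 25.2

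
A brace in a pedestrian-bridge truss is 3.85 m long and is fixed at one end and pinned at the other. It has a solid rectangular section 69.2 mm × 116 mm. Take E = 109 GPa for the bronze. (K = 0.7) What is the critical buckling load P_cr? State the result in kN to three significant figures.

P_cr ≈ 474 kN

Buckling occurs about the weak axis: I_min = h·b³/12 with b = 69.2 mm (the shorter side).
I_min = 116×69.2³/12 = 3.203×10^6 mm⁴
I = 3.203×10^6 mm⁴ = 3.203×10^-6 m⁴
Effective length L_e = K·L = 0.7 × 3.85 = 2.695 m
P_cr = π²EI / L_e² = π² × 109×10⁹ × 3.203×10^-6 / 2.695² = 4.745×10^5 N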